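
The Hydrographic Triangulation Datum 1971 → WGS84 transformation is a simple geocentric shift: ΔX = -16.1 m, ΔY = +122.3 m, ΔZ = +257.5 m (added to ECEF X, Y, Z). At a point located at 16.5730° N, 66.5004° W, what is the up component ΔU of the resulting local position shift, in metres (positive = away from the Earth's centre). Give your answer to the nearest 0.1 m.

The local up (radial) axis is (cos φ cos λ, cos φ sin λ, sin φ), giving ΔU = -6.153 − 107.497 + 73.448 = -40.20 m.

ΔU = -40.2 m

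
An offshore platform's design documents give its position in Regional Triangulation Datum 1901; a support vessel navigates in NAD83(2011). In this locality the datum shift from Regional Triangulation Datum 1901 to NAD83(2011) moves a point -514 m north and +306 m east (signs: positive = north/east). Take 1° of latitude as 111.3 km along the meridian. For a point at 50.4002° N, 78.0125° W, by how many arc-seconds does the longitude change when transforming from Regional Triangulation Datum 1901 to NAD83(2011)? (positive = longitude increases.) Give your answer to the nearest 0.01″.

At latitude 50.4002°, cos φ = 0.637421.
1° of longitude at this latitude = 111.3 × cos φ = 70.94 km, so Δλ = 306.0 / 70945.0 = 0.0043132° = 15.528″.

Δλ = 15.53″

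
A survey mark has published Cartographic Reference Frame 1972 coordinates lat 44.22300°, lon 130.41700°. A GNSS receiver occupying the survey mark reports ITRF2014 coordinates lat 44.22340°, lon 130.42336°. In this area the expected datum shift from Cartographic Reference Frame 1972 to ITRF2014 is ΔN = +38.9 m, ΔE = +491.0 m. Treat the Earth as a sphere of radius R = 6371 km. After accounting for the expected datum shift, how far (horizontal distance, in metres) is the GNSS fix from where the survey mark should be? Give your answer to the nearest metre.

17 m

Observed coordinate differences: Δφ = +0.00040°, Δλ = +0.00636°.
Converting to metres (1° lat = 111195 m, cos φ = 0.716631): observed ΔN = 44.5 m, observed ΔE = 506.8 m.
Subtracting the expected shift leaves a residual of 44.5 − (38.9) = 5.6 m north and 506.8 − (491.0) = 15.8 m east.
Residual distance = √(5.6² + 15.8²) = 16.8 m.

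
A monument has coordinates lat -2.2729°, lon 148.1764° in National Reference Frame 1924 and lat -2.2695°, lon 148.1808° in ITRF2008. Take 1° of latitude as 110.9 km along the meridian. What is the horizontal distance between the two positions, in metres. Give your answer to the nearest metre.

Δφ = -2.2695° − -2.2729° = +0.0034°; Δλ = 148.1808° − 148.1764° = +0.0044°.
ΔN = Δφ × 110900 = 377.1 m; ΔE = Δλ × 110900 × cos(-2.2729°) = +0.0044 × 110900 × 0.999213 = 487.6 m.
Distance = √(ΔE² + ΔN²) = √(487.6² + 377.1²) = 616.4 m.

616 m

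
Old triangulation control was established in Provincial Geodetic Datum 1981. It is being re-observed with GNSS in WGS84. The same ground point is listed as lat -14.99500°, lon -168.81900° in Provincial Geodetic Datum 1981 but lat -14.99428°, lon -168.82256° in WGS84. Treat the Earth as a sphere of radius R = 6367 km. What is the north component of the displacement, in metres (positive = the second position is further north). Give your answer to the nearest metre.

ΔN = 80 m

Δφ = -14.99428° − -14.99500° = +0.00072°; Δλ = -168.82256° − -168.81900° = -0.00356°.
1° along a meridian = πR/180 = 111125 m.
ΔN = Δφ × 111125 = 80.0 m; ΔE = Δλ × 111125 × cos(-14.99500°) = -0.00356 × 111125 × 0.965948 = -382.1 m.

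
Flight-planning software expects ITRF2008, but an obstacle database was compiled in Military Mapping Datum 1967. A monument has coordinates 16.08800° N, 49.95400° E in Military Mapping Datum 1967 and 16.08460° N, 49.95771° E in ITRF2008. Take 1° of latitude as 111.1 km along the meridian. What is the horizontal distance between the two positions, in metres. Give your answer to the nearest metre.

Δφ = 16.08460° − 16.08800° = -0.00340°; Δλ = 49.95771° − 49.95400° = +0.00371°.
ΔN = Δφ × 111100 = -377.7 m; ΔE = Δλ × 111100 × cos(16.08800°) = +0.00371 × 111100 × 0.960837 = 396.0 m.
Distance = √(ΔE² + ΔN²) = √(396.0² + (-377.7)²) = 547.3 m.

547 m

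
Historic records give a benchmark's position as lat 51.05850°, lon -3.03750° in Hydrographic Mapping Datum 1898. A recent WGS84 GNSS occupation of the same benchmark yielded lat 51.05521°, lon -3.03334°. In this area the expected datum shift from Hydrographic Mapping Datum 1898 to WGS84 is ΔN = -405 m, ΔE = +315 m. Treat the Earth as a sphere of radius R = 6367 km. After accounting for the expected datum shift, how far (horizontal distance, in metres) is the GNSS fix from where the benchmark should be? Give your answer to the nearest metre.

46 m

Observed coordinate differences: Δφ = -0.00329°, Δλ = +0.00416°.
Converting to metres (1° lat = 111125 m, cos φ = 0.628527): observed ΔN = -365.6 m, observed ΔE = 290.6 m.
Subtracting the expected shift leaves a residual of -365.6 − (-405) = 39.4 m north and 290.6 − (315) = -24.4 m east.
Residual distance = √(39.4² + (-24.4)²) = 46.4 m.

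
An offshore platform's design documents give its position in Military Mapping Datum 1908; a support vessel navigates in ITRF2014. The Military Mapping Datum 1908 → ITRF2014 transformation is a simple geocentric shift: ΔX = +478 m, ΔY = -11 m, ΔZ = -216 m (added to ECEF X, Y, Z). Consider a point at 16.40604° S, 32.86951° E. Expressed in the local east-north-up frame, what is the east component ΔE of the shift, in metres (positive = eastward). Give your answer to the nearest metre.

At φ = -16.40604°, λ = 32.86951°: sin φ = -0.282443, cos φ = 0.959284, sin λ = 0.542728, cos λ = 0.839909.
ΔE = −sin λ·ΔX + cos λ·ΔY = −(0.542728)·(478) + (0.839909)·(-11) = -268.66 m.

ΔE = -269 m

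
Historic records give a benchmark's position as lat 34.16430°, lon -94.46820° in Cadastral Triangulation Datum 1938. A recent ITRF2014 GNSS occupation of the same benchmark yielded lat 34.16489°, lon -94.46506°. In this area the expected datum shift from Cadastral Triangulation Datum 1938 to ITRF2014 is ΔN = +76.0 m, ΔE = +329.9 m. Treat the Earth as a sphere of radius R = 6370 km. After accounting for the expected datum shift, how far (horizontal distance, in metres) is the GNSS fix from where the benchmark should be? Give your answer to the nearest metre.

42 m

Observed coordinate differences: Δφ = +0.00059°, Δλ = +0.00314°.
Converting to metres (1° lat = 111177 m, cos φ = 0.827431): observed ΔN = 65.6 m, observed ΔE = 288.9 m.
Subtracting the expected shift leaves a residual of 65.6 − (76.0) = -10.4 m north and 288.9 − (329.9) = -41.0 m east.
Residual distance = √((-10.4)² + (-41.0)²) = 42.3 m.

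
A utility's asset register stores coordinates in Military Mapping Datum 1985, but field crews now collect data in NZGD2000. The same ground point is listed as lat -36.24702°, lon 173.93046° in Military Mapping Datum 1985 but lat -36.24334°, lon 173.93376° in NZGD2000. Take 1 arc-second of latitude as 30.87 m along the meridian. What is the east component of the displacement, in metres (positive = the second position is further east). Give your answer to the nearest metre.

ΔE = 296 m

Δφ = -36.24334° − -36.24702° = +0.00368°; Δλ = 173.93376° − 173.93046° = +0.00330°.
1° of latitude = 3600 × 30.87 = 111132 m.
ΔN = Δφ × 111132 = 409.0 m; ΔE = Δλ × 111132 × cos(-36.24702°) = +0.00330 × 111132 × 0.806475 = 295.8 m.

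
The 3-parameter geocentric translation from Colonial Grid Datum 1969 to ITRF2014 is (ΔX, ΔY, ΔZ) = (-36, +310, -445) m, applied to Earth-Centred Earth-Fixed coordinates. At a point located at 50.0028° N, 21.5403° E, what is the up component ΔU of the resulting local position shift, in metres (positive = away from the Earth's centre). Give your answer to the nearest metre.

At φ = 50.0028°, λ = 21.5403°: sin φ = 0.766076, cos φ = 0.642750, sin λ = 0.367156, cos λ = 0.930160.
ΔU = cos φ cos λ·ΔX + cos φ sin λ·ΔY + sin φ·ΔZ = (0.642750)(0.930160)(-36) + (0.642750)(0.367156)(310) + (0.766076)(-445) = -289.27 m.

ΔU = -289 m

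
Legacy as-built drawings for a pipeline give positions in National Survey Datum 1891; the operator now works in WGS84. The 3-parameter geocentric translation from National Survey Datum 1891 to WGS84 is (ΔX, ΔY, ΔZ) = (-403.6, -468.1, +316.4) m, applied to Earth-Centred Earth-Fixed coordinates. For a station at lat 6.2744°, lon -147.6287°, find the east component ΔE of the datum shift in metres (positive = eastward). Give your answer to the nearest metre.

ΔE = 179 m

At φ = 6.2744°, λ = -147.6287°: sin φ = 0.109290, cos φ = 0.994010, sin λ = -0.535404, cos λ = -0.844596.
ΔE = −sin λ·ΔX + cos λ·ΔY = −(-0.535404)·(-403.6) + (-0.844596)·(-468.1) = 179.27 m.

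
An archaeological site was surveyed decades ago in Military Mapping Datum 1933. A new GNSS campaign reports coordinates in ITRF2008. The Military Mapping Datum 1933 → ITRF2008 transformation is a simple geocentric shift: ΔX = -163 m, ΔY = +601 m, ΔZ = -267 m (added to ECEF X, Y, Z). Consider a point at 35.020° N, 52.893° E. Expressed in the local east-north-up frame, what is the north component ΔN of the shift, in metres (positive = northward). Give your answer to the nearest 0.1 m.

ΔN = -437.3 m

The local north axis is (−sin φ cos λ, −sin φ sin λ, cos φ), giving ΔN = 56.433 − 275.054 − 218.660 = -437.28 m.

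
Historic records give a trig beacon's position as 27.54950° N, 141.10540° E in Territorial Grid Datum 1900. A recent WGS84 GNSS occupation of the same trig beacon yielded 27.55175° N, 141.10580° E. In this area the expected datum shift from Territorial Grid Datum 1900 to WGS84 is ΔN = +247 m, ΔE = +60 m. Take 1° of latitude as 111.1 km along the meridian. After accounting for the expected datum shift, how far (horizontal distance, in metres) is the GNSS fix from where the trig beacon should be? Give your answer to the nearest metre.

21 m

Observed coordinate differences: Δφ = +0.00225°, Δλ = +0.00040°.
Converting to metres (1° lat = 111100 m, cos φ = 0.886612): observed ΔN = 250.0 m, observed ΔE = 39.4 m.
Subtracting the expected shift leaves a residual of 250.0 − (247) = 3.0 m north and 39.4 − (60) = -20.6 m east.
Residual distance = √(3.0² + (-20.6)²) = 20.8 m.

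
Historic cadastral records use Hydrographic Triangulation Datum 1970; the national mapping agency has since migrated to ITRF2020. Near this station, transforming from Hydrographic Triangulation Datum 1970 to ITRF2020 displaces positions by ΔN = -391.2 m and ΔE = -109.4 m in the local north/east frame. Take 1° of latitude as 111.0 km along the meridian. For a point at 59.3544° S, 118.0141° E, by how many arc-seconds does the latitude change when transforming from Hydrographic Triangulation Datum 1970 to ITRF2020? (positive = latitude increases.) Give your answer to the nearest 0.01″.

1° of latitude = 111.0 km, so Δφ = -391.2 / 111000 = -0.0035243° = -12.688″.

Δφ = -12.69″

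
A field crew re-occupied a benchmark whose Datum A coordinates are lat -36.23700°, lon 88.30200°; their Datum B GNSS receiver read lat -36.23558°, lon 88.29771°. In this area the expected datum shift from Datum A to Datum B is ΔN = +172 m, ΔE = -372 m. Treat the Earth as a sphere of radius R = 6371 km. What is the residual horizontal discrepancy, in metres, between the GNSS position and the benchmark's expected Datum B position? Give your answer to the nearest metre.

19 m

Observed coordinate differences: Δφ = +0.00142°, Δλ = -0.00429°.
Converting to metres (1° lat = 111195 m, cos φ = 0.806579): observed ΔN = 157.9 m, observed ΔE = -384.8 m.
Subtracting the expected shift leaves a residual of 157.9 − (172) = -14.1 m north and -384.8 − (-372) = -12.8 m east.
Residual distance = √((-14.1)² + (-12.8)²) = 19.0 m.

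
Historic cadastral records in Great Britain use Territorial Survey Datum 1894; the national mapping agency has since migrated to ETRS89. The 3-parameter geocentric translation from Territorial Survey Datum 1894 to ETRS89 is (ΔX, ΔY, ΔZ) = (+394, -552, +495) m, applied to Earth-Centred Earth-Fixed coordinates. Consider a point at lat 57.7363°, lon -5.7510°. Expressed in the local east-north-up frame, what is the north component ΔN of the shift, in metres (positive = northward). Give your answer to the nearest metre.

ΔN = -114 m

The local north axis is (−sin φ cos λ, −sin φ sin λ, cos φ), giving ΔN = -331.490 − 46.773 + 264.239 = -114.02 m.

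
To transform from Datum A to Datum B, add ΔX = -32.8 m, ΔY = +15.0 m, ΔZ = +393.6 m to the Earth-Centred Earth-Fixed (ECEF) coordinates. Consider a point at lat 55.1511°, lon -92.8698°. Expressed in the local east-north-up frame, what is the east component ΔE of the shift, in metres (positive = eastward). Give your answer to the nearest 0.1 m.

ΔE = -33.5 m

The local east axis at (φ, λ) is (−sin λ, cos λ, 0), so ΔE = −sin(-92.8698°)·(-32.8) + cos(-92.8698°)·15.0 = -33.51 m.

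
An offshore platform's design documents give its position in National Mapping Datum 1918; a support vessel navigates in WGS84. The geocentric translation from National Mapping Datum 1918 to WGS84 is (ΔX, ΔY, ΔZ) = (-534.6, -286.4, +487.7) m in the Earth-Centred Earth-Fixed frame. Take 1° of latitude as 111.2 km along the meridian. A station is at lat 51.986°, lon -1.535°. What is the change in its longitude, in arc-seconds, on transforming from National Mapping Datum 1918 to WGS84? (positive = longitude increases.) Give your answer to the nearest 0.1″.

sin φ = 0.787860, cos φ = 0.615854, sin λ = -0.026788, cos λ = 0.999641.
East component: ΔE = −sin λ·ΔX + cos λ·ΔY = −(-0.026788)(-534.6) + (0.999641)(-286.4) = -300.62 m.
1° of latitude spans 111200 m; at latitude φ, 1° of longitude spans that × cos φ = 68483.0 m, so Δλ = -300.62 / 68483.0 × 3600 = -15.803″.

Δλ = -15.8″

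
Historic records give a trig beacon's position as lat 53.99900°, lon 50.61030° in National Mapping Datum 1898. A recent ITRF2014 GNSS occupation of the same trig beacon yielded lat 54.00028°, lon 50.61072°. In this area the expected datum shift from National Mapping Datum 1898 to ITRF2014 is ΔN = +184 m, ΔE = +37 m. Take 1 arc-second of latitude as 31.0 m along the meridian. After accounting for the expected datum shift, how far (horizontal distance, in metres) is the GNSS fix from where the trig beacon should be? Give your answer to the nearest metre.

Observed coordinate differences: Δφ = +0.00128°, Δλ = +0.00042°.
Converting to metres (1° lat = 111600 m, cos φ = 0.587799): observed ΔN = 142.8 m, observed ΔE = 27.6 m.
Subtracting the expected shift leaves a residual of 142.8 − (184) = -41.2 m north and 27.6 − (37) = -9.4 m east.
Residual distance = √((-41.2)² + (-9.4)²) = 42.2 m.

42 m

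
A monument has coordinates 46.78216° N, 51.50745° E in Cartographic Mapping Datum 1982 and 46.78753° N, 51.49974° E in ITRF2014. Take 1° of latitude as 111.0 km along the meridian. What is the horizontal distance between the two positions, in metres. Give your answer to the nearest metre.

Δφ = 46.78753° − 46.78216° = +0.00537°; Δλ = 51.49974° − 51.50745° = -0.00771°.
ΔN = Δφ × 111000 = 596.1 m; ΔE = Δλ × 111000 × cos(46.78216°) = -0.00771 × 111000 × 0.684774 = -586.0 m.
Distance = √(ΔE² + ΔN²) = √((-586.0)² + 596.1²) = 835.9 m.

836 m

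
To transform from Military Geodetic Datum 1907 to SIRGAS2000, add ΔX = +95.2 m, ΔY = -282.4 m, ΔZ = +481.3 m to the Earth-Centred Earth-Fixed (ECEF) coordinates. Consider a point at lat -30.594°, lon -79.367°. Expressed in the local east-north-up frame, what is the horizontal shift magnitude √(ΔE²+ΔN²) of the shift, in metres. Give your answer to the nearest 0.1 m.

566.0 m

The local east axis at (φ, λ) is (−sin λ, cos λ, 0), so ΔE = −sin(-79.367°)·95.2 + cos(-79.367°)·(-282.4) = 41.46 m.
The local north axis is (−sin φ cos λ, −sin φ sin λ, cos φ), giving ΔN = 8.940 + 141.260 + 414.301 = 564.50 m.
Horizontal magnitude = √(ΔE² + ΔN²) = √(41.46² + 564.50²) = 566.02 m.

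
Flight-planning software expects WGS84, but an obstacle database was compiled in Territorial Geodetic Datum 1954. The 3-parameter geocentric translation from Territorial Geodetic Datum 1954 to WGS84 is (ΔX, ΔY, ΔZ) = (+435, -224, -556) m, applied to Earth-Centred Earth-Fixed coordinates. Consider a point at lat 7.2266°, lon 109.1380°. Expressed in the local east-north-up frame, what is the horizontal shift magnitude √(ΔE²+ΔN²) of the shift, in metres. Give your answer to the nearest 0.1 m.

At φ = 7.2266°, λ = 109.1380°: sin φ = 0.125794, cos φ = 0.992056, sin λ = 0.944732, cos λ = -0.327845.
ΔE = −sin λ·ΔX + cos λ·ΔY = −(0.944732)·(435) + (-0.327845)·(-224) = -337.52 m.
ΔN = −sin φ cos λ·ΔX − sin φ sin λ·ΔY + cos φ·ΔZ = −(0.125794)(-0.327845)(435) − (0.125794)(0.944732)(-224) + (0.992056)(-556) = -507.02 m.
Horizontal magnitude = √(ΔE² + ΔN²) = √((-337.52)² + (-507.02)²) = 609.09 m.

609.1 m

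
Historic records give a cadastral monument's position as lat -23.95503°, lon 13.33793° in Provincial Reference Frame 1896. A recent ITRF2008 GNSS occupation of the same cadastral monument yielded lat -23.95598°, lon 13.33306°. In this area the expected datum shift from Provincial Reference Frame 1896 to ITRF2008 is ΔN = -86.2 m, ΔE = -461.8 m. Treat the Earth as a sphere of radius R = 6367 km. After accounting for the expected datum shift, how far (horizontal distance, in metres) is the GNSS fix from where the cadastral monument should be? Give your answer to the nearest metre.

Observed coordinate differences: Δφ = -0.00095°, Δλ = -0.00487°.
Converting to metres (1° lat = 111125 m, cos φ = 0.913864): observed ΔN = -105.6 m, observed ΔE = -494.6 m.
Subtracting the expected shift leaves a residual of -105.6 − (-86.2) = -19.4 m north and -494.6 − (-461.8) = -32.8 m east.
Residual distance = √((-19.4)² + (-32.8)²) = 38.1 m.

38 m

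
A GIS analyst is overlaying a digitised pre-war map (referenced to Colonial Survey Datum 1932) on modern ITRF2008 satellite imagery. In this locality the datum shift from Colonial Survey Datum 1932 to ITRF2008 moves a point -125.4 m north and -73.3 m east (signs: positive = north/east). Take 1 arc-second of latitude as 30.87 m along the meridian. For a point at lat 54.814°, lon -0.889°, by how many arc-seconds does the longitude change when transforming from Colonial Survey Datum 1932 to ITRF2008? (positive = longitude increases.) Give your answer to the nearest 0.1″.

Δλ = -4.1″

At latitude 54.814°, cos φ = 0.576233.
1″ of longitude at this latitude = 30.87 × cos φ = 17.7883 m, so Δλ = -73.3 / 17.7883 = -4.121″.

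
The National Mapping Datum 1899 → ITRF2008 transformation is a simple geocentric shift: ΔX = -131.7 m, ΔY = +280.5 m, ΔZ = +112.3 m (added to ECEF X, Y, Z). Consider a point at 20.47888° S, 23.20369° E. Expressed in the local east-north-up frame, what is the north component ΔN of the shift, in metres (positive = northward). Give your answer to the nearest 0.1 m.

At φ = -20.47888°, λ = 23.20369°: sin φ = -0.349862, cos φ = 0.936801, sin λ = 0.394001, cos λ = 0.919110.
ΔN = −sin φ cos λ·ΔX − sin φ sin λ·ΔY + cos φ·ΔZ = −(-0.349862)(0.919110)(-131.7) − (-0.349862)(0.394001)(280.5) + (0.936801)(112.3) = 101.52 m.

ΔN = 101.5 m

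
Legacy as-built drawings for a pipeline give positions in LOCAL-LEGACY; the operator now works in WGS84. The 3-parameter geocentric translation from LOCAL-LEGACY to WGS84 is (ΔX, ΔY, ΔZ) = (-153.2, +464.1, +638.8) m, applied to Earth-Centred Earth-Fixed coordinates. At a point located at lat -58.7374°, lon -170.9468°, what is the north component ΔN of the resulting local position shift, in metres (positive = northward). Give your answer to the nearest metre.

At φ = -58.7374°, λ = -170.9468°: sin φ = -0.854798, cos φ = 0.518961, sin λ = -0.157351, cos λ = -0.987543.
ΔN = −sin φ cos λ·ΔX − sin φ sin λ·ΔY + cos φ·ΔZ = −(-0.854798)(-0.987543)(-153.2) − (-0.854798)(-0.157351)(464.1) + (0.518961)(638.8) = 398.41 m.

ΔN = 398 m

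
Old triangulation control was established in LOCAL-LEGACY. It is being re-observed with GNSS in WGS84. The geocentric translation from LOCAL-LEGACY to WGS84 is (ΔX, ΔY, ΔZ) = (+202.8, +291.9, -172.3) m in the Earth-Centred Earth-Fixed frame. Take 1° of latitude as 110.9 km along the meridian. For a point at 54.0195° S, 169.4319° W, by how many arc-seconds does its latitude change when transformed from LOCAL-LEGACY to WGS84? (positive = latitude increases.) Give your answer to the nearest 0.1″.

sin φ = -0.809217, cos φ = 0.587510, sin λ = -0.183404, cos λ = -0.983038.
North component: ΔN = −sin φ cos λ·ΔX − sin φ sin λ·ΔY + cos φ·ΔZ = −(-0.809217)(-0.983038)(202.8) − (-0.809217)(-0.183404)(291.9) + (0.587510)(-172.3) = -305.88 m.
1° of latitude spans 110900 m, so Δφ = -305.88 / 110900 × 3600 = -9.929″.

Δφ = -9.9″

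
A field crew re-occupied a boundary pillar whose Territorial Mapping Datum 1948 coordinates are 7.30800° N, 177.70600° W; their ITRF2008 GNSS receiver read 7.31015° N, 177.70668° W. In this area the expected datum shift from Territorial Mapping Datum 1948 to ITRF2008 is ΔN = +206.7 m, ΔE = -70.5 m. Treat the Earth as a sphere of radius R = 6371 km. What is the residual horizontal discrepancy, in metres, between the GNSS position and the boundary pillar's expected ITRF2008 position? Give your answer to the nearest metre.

Observed coordinate differences: Δφ = +0.00215°, Δλ = -0.00068°.
Converting to metres (1° lat = 111195 m, cos φ = 0.991877): observed ΔN = 239.1 m, observed ΔE = -75.0 m.
Subtracting the expected shift leaves a residual of 239.1 − (206.7) = 32.4 m north and -75.0 − (-70.5) = -4.5 m east.
Residual distance = √(32.4² + (-4.5)²) = 32.7 m.

33 m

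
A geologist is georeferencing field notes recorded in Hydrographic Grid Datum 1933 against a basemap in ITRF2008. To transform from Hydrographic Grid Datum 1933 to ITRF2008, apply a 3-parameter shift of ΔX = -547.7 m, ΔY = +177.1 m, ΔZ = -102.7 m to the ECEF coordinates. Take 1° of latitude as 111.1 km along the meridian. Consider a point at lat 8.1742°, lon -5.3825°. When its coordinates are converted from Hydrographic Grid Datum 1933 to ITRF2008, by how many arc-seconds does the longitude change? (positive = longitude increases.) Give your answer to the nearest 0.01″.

sin φ = 0.142183, cos φ = 0.989840, sin λ = -0.093804, cos λ = 0.995591.
East component: ΔE = −sin λ·ΔX + cos λ·ΔY = −(-0.093804)(-547.7) + (0.995591)(177.1) = 124.94 m.
1° of latitude spans 111100 m; at latitude φ, 1° of longitude spans that × cos φ = 109971.3 m, so Δλ = 124.94 / 109971.3 × 3600 = 4.090″.

Δλ = 4.09″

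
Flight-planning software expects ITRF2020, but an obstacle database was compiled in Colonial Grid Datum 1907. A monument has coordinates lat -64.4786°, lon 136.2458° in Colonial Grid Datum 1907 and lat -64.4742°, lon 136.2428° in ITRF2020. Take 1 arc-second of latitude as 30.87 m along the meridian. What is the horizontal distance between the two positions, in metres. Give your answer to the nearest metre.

510 m

Δφ = -64.4742° − -64.4786° = +0.0044°; Δλ = 136.2428° − 136.2458° = -0.0030°.
1° of latitude = 3600 × 30.87 = 111132 m.
ΔN = Δφ × 111132 = 489.0 m; ΔE = Δλ × 111132 × cos(-64.4786°) = -0.0030 × 111132 × 0.430848 = -143.6 m.
Distance = √(ΔE² + ΔN²) = √((-143.6)² + 489.0²) = 509.6 m.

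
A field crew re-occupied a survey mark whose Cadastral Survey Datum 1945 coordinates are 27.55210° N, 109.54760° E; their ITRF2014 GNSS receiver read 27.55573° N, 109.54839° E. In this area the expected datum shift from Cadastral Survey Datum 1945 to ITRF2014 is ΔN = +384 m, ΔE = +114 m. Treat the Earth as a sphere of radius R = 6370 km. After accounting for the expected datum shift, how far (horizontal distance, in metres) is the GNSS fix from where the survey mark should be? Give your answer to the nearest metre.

41 m

Observed coordinate differences: Δφ = +0.00363°, Δλ = +0.00079°.
Converting to metres (1° lat = 111177 m, cos φ = 0.886591): observed ΔN = 403.6 m, observed ΔE = 77.9 m.
Subtracting the expected shift leaves a residual of 403.6 − (384) = 19.6 m north and 77.9 − (114) = -36.1 m east.
Residual distance = √(19.6² + (-36.1)²) = 41.1 m.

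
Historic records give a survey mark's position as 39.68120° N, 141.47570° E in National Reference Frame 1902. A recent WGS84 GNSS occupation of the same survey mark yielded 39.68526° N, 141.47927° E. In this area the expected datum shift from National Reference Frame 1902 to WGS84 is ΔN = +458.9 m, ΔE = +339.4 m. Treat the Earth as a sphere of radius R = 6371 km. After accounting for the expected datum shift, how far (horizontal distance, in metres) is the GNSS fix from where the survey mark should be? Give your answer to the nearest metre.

35 m

Observed coordinate differences: Δφ = +0.00406°, Δλ = +0.00357°.
Converting to metres (1° lat = 111195 m, cos φ = 0.769609): observed ΔN = 451.5 m, observed ΔE = 305.5 m.
Subtracting the expected shift leaves a residual of 451.5 − (458.9) = -7.4 m north and 305.5 − (339.4) = -33.9 m east.
Residual distance = √((-7.4)² + (-33.9)²) = 34.7 m.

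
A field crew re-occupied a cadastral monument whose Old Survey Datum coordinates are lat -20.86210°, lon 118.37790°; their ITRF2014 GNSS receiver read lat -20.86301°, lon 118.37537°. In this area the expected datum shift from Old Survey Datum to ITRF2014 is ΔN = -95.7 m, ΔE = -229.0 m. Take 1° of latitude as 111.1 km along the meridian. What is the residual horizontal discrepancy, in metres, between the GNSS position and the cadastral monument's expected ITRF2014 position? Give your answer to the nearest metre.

34 m

Observed coordinate differences: Δφ = -0.00091°, Δλ = -0.00253°.
Converting to metres (1° lat = 111100 m, cos φ = 0.934440): observed ΔN = -101.1 m, observed ΔE = -262.7 m.
Subtracting the expected shift leaves a residual of -101.1 − (-95.7) = -5.4 m north and -262.7 − (-229.0) = -33.7 m east.
Residual distance = √((-5.4)² + (-33.7)²) = 34.1 m.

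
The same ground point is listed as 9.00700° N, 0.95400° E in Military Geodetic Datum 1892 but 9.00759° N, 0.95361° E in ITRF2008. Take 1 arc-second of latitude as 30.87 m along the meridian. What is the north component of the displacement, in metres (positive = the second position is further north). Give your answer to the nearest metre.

ΔN = 66 m

Δφ = 9.00759° − 9.00700° = +0.00059°; Δλ = 0.95361° − 0.95400° = -0.00039°.
1° of latitude = 3600 × 30.87 = 111132 m.
ΔN = Δφ × 111132 = 65.6 m; ΔE = Δλ × 111132 × cos(9.00700°) = -0.00039 × 111132 × 0.987669 = -42.8 m.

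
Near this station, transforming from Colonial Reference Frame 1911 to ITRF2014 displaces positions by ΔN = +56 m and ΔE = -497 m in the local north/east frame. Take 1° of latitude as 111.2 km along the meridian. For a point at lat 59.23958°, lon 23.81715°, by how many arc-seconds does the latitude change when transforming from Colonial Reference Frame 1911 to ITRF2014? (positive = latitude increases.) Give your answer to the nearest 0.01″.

Δφ = 1.81″

1° of latitude = 111.2 km, so Δφ = 56.0 / 111200 = 0.0005036° = 1.813″.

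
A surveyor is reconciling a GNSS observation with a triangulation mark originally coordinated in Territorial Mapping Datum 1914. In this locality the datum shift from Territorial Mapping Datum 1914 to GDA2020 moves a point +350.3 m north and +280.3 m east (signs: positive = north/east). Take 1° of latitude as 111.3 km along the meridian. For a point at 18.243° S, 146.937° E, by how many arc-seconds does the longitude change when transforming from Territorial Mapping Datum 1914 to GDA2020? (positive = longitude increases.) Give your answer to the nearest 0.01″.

At latitude -18.243°, cos φ = 0.949737.
1° of longitude at this latitude = 111.3 × cos φ = 105.71 km, so Δλ = 280.3 / 105705.8 = 0.0026517° = 9.546″.

Δλ = 9.55″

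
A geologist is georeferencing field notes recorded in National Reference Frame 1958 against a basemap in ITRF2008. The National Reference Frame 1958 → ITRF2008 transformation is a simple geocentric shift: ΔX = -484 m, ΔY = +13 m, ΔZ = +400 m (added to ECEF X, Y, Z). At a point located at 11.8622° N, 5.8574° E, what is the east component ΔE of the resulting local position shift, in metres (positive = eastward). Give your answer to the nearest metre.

At φ = 11.8622°, λ = 5.8574°: sin φ = 0.205559, cos φ = 0.978645, sin λ = 0.102053, cos λ = 0.994779.
ΔE = −sin λ·ΔX + cos λ·ΔY = −(0.102053)·(-484) + (0.994779)·(13) = 62.33 m.

ΔE = 62 m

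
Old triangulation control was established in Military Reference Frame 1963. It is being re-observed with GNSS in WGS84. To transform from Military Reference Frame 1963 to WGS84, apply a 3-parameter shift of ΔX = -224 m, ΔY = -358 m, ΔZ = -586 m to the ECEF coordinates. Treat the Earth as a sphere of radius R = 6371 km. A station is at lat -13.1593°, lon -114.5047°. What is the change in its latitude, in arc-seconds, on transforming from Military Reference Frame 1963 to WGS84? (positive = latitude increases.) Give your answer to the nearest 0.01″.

sin φ = -0.227659, cos φ = 0.973741, sin λ = -0.909927, cos λ = -0.414768.
North component: ΔN = −sin φ cos λ·ΔX − sin φ sin λ·ΔY + cos φ·ΔZ = −(-0.227659)(-0.414768)(-224) − (-0.227659)(-0.909927)(-358) + (0.973741)(-586) = -475.30 m.
1° of latitude spans πR/180 = 111195 m, so Δφ = -475.30 / 111195 × 3600 = -15.388″.

Δφ = -15.39″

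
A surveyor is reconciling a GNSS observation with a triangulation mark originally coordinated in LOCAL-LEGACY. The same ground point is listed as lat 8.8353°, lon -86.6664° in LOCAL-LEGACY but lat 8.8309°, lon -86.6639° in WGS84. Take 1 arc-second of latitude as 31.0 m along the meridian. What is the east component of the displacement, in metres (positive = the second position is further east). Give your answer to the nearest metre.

Δφ = 8.8309° − 8.8353° = -0.0044°; Δλ = -86.6639° − -86.6664° = +0.0025°.
1° of latitude = 3600 × 31.00 = 111600 m.
ΔN = Δφ × 111600 = -491.0 m; ΔE = Δλ × 111600 × cos(8.8353°) = +0.0025 × 111600 × 0.988134 = 275.7 m.

ΔE = 276 m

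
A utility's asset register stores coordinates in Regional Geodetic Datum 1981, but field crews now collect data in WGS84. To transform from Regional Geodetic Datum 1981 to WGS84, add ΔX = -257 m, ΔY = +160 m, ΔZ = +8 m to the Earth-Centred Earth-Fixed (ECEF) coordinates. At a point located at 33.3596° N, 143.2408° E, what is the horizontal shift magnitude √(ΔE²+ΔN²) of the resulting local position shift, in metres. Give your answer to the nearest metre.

161 m

At φ = 33.3596°, λ = 143.2408°: sin φ = 0.549892, cos φ = 0.835236, sin λ = 0.598453, cos λ = -0.801158.
ΔE = −sin λ·ΔX + cos λ·ΔY = −(0.598453)·(-257) + (-0.801158)·(160) = 25.62 m.
ΔN = −sin φ cos λ·ΔX − sin φ sin λ·ΔY + cos φ·ΔZ = −(0.549892)(-0.801158)(-257) − (0.549892)(0.598453)(160) + (0.835236)(8) = -159.19 m.
Horizontal magnitude = √(ΔE² + ΔN²) = √(25.62² + (-159.19)²) = 161.24 m.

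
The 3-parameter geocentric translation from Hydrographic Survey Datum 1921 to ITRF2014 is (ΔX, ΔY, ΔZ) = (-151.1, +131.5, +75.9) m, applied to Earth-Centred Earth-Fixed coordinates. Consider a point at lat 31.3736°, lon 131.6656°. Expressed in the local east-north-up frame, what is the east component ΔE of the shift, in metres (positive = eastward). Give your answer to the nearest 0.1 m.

ΔE = 25.5 m

The local east axis at (φ, λ) is (−sin λ, cos λ, 0), so ΔE = −sin(131.6656°)·(-151.1) + cos(131.6656°)·131.5 = 25.46 m.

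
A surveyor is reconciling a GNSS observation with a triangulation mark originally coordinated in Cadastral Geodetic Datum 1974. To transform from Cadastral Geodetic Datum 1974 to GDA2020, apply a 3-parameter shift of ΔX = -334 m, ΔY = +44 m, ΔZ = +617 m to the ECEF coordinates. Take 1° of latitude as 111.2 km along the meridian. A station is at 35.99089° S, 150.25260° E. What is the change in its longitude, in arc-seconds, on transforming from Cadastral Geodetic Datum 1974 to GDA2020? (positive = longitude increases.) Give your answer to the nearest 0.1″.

Δλ = 5.1″

sin φ = -0.587657, cos φ = 0.809110, sin λ = 0.496177, cos λ = -0.868221.
East component: ΔE = −sin λ·ΔX + cos λ·ΔY = −(0.496177)(-334) + (-0.868221)(44) = 127.52 m.
1° of latitude spans 111200 m; at latitude φ, 1° of longitude spans that × cos φ = 89973.1 m, so Δλ = 127.52 / 89973.1 × 3600 = 5.102″.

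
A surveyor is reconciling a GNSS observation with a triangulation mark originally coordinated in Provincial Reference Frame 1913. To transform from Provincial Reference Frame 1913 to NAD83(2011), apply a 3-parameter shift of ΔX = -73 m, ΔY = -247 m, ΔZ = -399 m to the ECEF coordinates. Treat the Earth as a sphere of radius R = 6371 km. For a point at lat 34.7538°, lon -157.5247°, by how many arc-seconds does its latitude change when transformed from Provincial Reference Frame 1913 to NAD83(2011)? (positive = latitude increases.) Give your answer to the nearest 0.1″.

Δφ = -13.6″

sin φ = 0.570051, cos φ = 0.821609, sin λ = -0.382285, cos λ = -0.924044.
North component: ΔN = −sin φ cos λ·ΔX − sin φ sin λ·ΔY + cos φ·ΔZ = −(0.570051)(-0.924044)(-73) − (0.570051)(-0.382285)(-247) + (0.821609)(-399) = -420.10 m.
1° of latitude spans πR/180 = 111195 m, so Δφ = -420.10 / 111195 × 3600 = -13.601″.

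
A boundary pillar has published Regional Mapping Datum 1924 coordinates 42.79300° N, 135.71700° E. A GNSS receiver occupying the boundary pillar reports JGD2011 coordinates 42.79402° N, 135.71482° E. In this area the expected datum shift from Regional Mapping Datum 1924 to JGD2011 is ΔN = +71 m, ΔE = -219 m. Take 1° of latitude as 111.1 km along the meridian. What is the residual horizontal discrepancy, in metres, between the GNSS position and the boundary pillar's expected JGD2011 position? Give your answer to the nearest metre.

Observed coordinate differences: Δφ = +0.00102°, Δλ = -0.00218°.
Converting to metres (1° lat = 111100 m, cos φ = 0.733813): observed ΔN = 113.3 m, observed ΔE = -177.7 m.
Subtracting the expected shift leaves a residual of 113.3 − (71) = 42.3 m north and -177.7 − (-219) = 41.3 m east.
Residual distance = √(42.3² + 41.3²) = 59.1 m.

59 m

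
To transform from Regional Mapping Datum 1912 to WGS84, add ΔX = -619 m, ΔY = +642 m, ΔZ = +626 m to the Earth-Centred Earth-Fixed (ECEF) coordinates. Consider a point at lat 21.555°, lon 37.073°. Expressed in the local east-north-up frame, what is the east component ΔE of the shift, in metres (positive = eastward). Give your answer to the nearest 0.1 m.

The local east axis at (φ, λ) is (−sin λ, cos λ, 0), so ΔE = −sin(37.073°)·(-619) + cos(37.073°)·642 = 885.38 m.

ΔE = 885.4 m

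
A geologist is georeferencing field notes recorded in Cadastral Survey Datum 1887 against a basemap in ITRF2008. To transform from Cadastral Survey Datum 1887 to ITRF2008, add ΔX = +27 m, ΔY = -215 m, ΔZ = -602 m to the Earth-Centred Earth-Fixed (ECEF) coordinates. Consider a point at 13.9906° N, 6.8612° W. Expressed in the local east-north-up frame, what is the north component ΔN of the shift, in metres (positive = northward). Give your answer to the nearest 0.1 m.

ΔN = -596.8 m

The local north axis is (−sin φ cos λ, −sin φ sin λ, cos φ), giving ΔN = -6.481 − 6.210 − 584.142 = -596.83 m.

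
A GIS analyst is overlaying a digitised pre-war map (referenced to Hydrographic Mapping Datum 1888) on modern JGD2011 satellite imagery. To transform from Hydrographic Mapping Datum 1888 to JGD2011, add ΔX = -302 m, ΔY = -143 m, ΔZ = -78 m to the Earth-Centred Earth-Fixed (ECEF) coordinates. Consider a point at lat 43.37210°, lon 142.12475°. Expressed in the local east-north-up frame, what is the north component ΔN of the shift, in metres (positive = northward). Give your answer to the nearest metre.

At φ = 43.37210°, λ = 142.12475°: sin φ = 0.686734, cos φ = 0.726909, sin λ = 0.613944, cos λ = -0.789349.
ΔN = −sin φ cos λ·ΔX − sin φ sin λ·ΔY + cos φ·ΔZ = −(0.686734)(-0.789349)(-302) − (0.686734)(0.613944)(-143) + (0.726909)(-78) = -160.11 m.

ΔN = -160 m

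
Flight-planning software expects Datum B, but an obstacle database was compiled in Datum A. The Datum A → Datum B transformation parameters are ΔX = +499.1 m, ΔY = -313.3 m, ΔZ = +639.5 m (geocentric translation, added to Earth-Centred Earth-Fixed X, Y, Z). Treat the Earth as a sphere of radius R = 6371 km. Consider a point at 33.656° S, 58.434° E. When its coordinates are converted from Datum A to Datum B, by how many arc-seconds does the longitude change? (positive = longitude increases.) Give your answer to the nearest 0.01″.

sin φ = -0.554205, cos φ = 0.832380, sin λ = 0.852038, cos λ = 0.523480.
East component: ΔE = −sin λ·ΔX + cos λ·ΔY = −(0.852038)(499.1) + (0.523480)(-313.3) = -589.26 m.
1° of latitude spans πR/180 = 111195 m; at latitude φ, 1° of longitude spans that × cos φ = 92556.4 m, so Δλ = -589.26 / 92556.4 × 3600 = -22.919″.

Δλ = -22.92″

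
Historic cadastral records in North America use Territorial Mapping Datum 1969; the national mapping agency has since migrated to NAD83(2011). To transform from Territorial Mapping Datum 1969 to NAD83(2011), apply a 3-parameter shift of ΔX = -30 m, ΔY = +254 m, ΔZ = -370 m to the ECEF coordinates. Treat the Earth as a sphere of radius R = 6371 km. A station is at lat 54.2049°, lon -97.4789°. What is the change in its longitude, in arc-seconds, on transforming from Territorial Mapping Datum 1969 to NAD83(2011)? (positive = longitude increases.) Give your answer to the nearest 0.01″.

sin φ = 0.811114, cos φ = 0.584888, sin λ = -0.991493, cos λ = -0.130161.
East component: ΔE = −sin λ·ΔX + cos λ·ΔY = −(-0.991493)(-30) + (-0.130161)(254) = -62.81 m.
1° of latitude spans πR/180 = 111195 m; at latitude φ, 1° of longitude spans that × cos φ = 65036.6 m, so Δλ = -62.81 / 65036.6 × 3600 = -3.477″.

Δλ = -3.48″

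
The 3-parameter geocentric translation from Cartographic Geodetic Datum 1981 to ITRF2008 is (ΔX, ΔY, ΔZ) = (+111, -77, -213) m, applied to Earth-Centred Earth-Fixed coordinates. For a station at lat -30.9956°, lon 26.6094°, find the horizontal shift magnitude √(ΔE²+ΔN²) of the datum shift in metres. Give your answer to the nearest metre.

The local east axis at (φ, λ) is (−sin λ, cos λ, 0), so ΔE = −sin(26.6094°)·111 + cos(26.6094°)·(-77) = -118.56 m.
The local north axis is (−sin φ cos λ, −sin φ sin λ, cos φ), giving ΔN = 51.107 − 17.761 − 182.585 = -149.24 m.
Horizontal magnitude = √(ΔE² + ΔN²) = √((-118.56)² + (-149.24)²) = 190.60 m.

191 m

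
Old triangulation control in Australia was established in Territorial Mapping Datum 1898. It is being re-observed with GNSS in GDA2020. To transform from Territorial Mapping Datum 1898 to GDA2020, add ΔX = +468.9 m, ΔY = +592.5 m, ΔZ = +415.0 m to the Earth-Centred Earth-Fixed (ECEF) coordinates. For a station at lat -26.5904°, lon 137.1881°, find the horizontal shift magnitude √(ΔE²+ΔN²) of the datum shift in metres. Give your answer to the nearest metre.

At φ = -26.5904°, λ = 137.1881°: sin φ = -0.447609, cos φ = 0.894229, sin λ = 0.679594, cos λ = -0.733589.
ΔE = −sin λ·ΔX + cos λ·ΔY = −(0.679594)·(468.9) + (-0.733589)·(592.5) = -753.31 m.
ΔN = −sin φ cos λ·ΔX − sin φ sin λ·ΔY + cos φ·ΔZ = −(-0.447609)(-0.733589)(468.9) − (-0.447609)(0.679594)(592.5) + (0.894229)(415.0) = 397.37 m.
Horizontal magnitude = √(ΔE² + ΔN²) = √((-753.31)² + 397.37²) = 851.69 m.

852 m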